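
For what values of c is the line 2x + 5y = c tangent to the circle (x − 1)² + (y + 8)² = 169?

c = −38 ± 13√29

Tangency holds when the distance from the centre (1, −8) to the line equals the radius 13:
|2·1 + 5·(−8) − c| / √29 = 13
|c − (−38)| = 13√29.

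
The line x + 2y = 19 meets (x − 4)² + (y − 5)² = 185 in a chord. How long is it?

Express y = (19 − x)/2 and substitute into the circle:
5x² − 50x − 595 = 0  ⟹  x² − 10x − 119 = 0
x = 17 or x = −7, giving (17, 1) and (−7, 13).
Chord length = distance between (17, 1) and (−7, 13) = √720 = 12√5.

12√5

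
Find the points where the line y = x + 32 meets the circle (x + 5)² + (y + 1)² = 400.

(−21, 11) and (−17, 15)

From the line, y = x + 32. Substituting:
2x² + 76x + 714 = 0  ⟹  x² + 38x + 357 = 0
x = −17 or x = −21, giving (−17, 15) and (−21, 11).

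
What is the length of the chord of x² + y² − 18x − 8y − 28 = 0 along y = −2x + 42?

Centre (9, 4), r² = 125. Perpendicular distance d from centre to line = |−20| / √5 = 20/√5.
Chord = 2√(r² − d²) = 2·√(45) = 6√5.

6√5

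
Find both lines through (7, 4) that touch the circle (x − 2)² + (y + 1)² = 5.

Let a tangent through (7, 4) have slope m. Its distance from (2, −1) must equal √5:
[m·(−5) − (−5)]² = 5(m² + 1)
2m² − 5m + 2 = 0, so m = 1/2 or m = 2.
With m = 1/2: x − 2y = −1. With m = 2: 2x − y = 10.

x − 2y = −1 and 2x − y = 10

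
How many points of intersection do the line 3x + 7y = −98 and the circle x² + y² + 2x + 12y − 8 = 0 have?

0

Centre (−1, −6), r² = 45. Distance² from centre to line = (53)²/58 = 2809/58.
Since d² > r², the line lies outside the circle.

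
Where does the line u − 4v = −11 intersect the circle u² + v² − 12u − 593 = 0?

(−19, −2) and (29, 10)

From the line, v = (11 + u)/4. Substituting:
17u² − 170u − 9367 = 0  ⟹  u² − 10u − 551 = 0
u = 29 or u = −19, giving (29, 10) and (−19, −2).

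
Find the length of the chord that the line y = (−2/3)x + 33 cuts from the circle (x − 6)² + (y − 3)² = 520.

Centre (6, 3), r² = 520. Perpendicular distance d from centre to line = |−78| / √13 = 78/√13.
Chord = 2√(r² − d²) = 2·√(52) = 4√13.

4√13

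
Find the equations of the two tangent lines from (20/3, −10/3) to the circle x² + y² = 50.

A line y − (−10/3) = m(x − (20/3)) is tangent when its distance from (0, 0) is 5√2:
[m·(−20/3) − (10/3)]² = 50(m² + 1)
m² − 8m + 7 = 0, so m = 1 or m = 7.
With m = 1: x − y = 10. With m = 7: 7x − y = 50.

x − y = 10 and 7x − y = 50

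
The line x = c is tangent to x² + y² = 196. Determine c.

c = −14 or c = 14

For a tangent, require d(centre, line) = r = 14.
|1·0 + 0·0 − c| / √1 = 14
|c| = 14, so c = 14 or c = −14.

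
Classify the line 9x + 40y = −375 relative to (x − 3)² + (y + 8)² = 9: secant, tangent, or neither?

Centre (3, −8), r² = 9. Distance² from centre to line = (82)²/1681 = 4.
Since d² < r², the line cuts the circle twice.

secant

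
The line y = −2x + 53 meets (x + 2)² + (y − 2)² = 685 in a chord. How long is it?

Centre (−2, 2), r² = 685. Perpendicular distance d from centre to line = |−55| / √5 = 55/√5.
Half the chord is √(r² − d²) = √(80), so the full chord is 8√5.

8√5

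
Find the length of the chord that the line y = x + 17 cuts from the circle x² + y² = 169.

7√2

Substitute y = x + 17:
2x² + 34x + 120 = 0  ⟹  x² + 17x + 60 = 0
x = −5 or x = −12, giving (−5, 12) and (−12, 5).
|(−5, 12) − (−12, 5)| = √((7)² + (7)²) = 7√2.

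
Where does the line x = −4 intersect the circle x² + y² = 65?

The line gives x = −4. Substituting into the circle:
y² − 49 = 0
y = 7 or y = −7, giving (−4, 7) and (−4, −7).

(−4, −7) and (−4, 7)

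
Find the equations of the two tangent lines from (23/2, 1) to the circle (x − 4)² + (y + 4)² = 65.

A line y − (1) = m(x − (23/2)) is tangent when its distance from (4, −4) is √65:
[m·(−15/2) − (−5)]² = 65(m² + 1)
7m² + 60m + 32 = 0, so m = −4/7 or m = −8.
With m = −4/7: 4x + 7y = 53. With m = −8: 8x + y = 93.

4x + 7y = 53 and 8x + y = 93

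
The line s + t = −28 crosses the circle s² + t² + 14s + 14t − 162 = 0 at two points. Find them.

(−23, −5) and (−5, −23)

Substitute t = −s − 28:
2s² + 56s + 230 = 0  ⟹  s² + 28s + 115 = 0
s = −5 or s = −23, giving (−5, −23) and (−23, −5).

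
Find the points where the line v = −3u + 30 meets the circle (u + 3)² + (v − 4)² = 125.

(7, 9) and (8, 6)

Substitute v = −3u + 30:
10u² − 150u + 560 = 0  ⟹  u² − 15u + 56 = 0
u = 8 or u = 7, giving (8, 6) and (7, 9).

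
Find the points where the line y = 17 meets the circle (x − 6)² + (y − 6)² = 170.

Substitute y = 17:
x² − 12x − 13 = 0
x = 13 or x = −1, giving (13, 17) and (−1, 17).

(−1, 17) and (13, 17)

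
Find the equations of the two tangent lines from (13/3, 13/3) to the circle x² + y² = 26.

Write the tangent as mx − y + (13/3 − m·(13/3)) = 0 and set its distance from the centre to √26:
(−13/3m − (−13/3))² = 26(m² + 1)
5m² + 26m + 5 = 0, so m = −5 or m = −1/5.
With m = −5: 5x + y = 26. With m = −1/5: x + 5y = 26.

5x + y = 26 and x + 5y = 26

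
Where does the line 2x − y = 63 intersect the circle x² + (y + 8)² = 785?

Substitute y = 2x − 63:
5x² − 220x + 2240 = 0  ⟹  x² − 44x + 448 = 0
x = 28 or x = 16, giving (28, −7) and (16, −31).

(16, −31) and (28, −7)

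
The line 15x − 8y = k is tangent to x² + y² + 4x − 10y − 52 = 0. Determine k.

The line touches the circle iff its distance from (−2, 5) is 9:
|15·(−2) − 8·5 − k| / √289 = 9
|k − (−70)| = 9·17, so k = 83 or k = −223.

k = −223 or k = 83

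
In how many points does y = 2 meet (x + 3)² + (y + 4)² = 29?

Substituting the line into the circle gives x² + 6x + 16 = 0.
Δ = 36 − 64 = −28.
No real roots: the line does not meet the circle.

0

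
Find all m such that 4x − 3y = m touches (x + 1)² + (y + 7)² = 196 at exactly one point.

m = −53 or m = 87

For a tangent, require d(centre, line) = r = 14.
|4·(−1) − 3·(−7) − m| / √25 = 14
|m − (17)| = 14·5, so m = 87 or m = −53.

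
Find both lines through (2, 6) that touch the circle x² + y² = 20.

x − 2y = −10 and 2x + y = 10

Write the tangent as mx − y + (6 − m·(2)) = 0 and set its distance from the centre to 2√5:
(−2m − (−6))² = 20(m² + 1)
2m² + 3m − 2 = 0, so m = 1/2 or m = −2.
With m = 1/2: x − 2y = −10. With m = −2: 2x + y = 10.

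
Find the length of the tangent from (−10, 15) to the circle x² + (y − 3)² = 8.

The centre is (0, 3) and r = 2√2. The square of the distance from P to the centre is 100 + 144 = 244.
Power of the point: PT² = |PO|² − r² = 236, so PT = 2√59.

2√59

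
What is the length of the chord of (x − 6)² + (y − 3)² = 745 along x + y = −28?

The distance from (6, 3) to the line is 37/√2, and r² = 745.
Chord = 2√(r² − d²) = 2·√(121/2) = 11√2.

11√2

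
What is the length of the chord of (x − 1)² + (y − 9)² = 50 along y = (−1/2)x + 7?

6√5

Centre (1, 9), r² = 50. Perpendicular distance d from centre to line = |5| / √5 = 5/√5.
Chord = 2√(r² − d²) = 2·√(45) = 6√5.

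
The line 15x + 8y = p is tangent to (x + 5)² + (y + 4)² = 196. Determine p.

p = −345 or p = 131

The line touches the circle iff its distance from (−5, −4) is 14:
|15·(−5) + 8·(−4) − p| / √289 = 14
|p − (−107)| = 14·17, so p = 131 or p = −345.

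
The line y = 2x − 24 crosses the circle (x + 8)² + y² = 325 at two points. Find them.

(7, −10) and (9, −6)

Express y = 2x − 24 and substitute into the circle:
5x² − 80x + 315 = 0  ⟹  x² − 16x + 63 = 0
x = 9 or x = 7, giving (9, −6) and (7, −10).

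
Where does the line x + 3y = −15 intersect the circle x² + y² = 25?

From the line, y = (−15 − x)/3. Substituting:
10x² + 30x = 0  ⟹  x² + 3x = 0
x = 0 or x = −3, giving (0, −5) and (−3, −4).

(−3, −4) and (0, −5)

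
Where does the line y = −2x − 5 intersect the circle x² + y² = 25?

Substitute y = −2x − 5:
5x² + 20x = 0  ⟹  x² + 4x = 0
x = 0 or x = −4, giving (0, −5) and (−4, 3).

(−4, 3) and (0, −5)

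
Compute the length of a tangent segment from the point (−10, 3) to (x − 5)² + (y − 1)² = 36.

Centre (5, 1), r² = 36. |PO|² = (−15)² + (2)² = 229.
Power of the point: PT² = |PO|² − r² = 193, so PT = √193.

√193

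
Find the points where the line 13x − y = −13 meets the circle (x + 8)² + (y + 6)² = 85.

(−2, −13) and (−1, 0)

From the line, y = 13x + 13. Substituting:
170x² + 510x + 340 = 0  ⟹  x² + 3x + 2 = 0
x = −1 or x = −2, giving (−1, 0) and (−2, −13).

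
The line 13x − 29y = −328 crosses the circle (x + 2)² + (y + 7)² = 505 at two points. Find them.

Substitute y = (328 + 13x)/29:
1010x² + 17170x − 139380 = 0  ⟹  x² + 17x − 138 = 0
x = 6 or x = −23, giving (6, 14) and (−23, 1).

(−23, 1) and (6, 14)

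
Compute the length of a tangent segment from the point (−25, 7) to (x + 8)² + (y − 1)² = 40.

√285

With centre O = (−8, 1), |OP|² = 325 and r² = 40.
The tangent meets the radius at right angles, so tangent² = |PO|² − r² = 325 − 40 = 285.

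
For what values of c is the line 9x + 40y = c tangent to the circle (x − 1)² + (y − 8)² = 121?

The line touches the circle iff its distance from (1, 8) is 11:
|9·1 + 40·8 − c| / √1681 = 11
|c − (329)| = 11·41, so c = 780 or c = −122.

c = −122 or c = 780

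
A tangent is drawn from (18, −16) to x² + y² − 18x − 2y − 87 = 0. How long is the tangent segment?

√201

The centre is (9, 1) and r = 13. The square of the distance from P to the centre is 81 + 289 = 370.
Power of the point: PT² = |PO|² − r² = 201, so PT = √201.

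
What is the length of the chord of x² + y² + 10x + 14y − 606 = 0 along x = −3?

52

The line gives x = −3. Substituting into the circle:
y² + 14y − 627 = 0
y = 19 or y = −33, giving (−3, 19) and (−3, −33).
|(−3, 19) − (−3, −33)| = √((0)² + (52)²) = 52.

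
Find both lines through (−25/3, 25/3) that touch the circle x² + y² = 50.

7x + y = −50 and x + 7y = 50

Write the tangent as mx − y + (25/3 − m·(−25/3)) = 0 and set its distance from the centre to 5√2:
[m·(25/3) − (−25/3)]² = 50(m² + 1)
7m² + 50m + 7 = 0, so m = −7 or m = −1/7.
With m = −7: 7x + y = −50. With m = −1/7: x + 7y = 50.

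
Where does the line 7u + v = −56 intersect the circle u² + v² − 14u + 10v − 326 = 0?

Express v = −7u − 56 and substitute into the circle:
50u² + 700u + 2250 = 0  ⟹  u² + 14u + 45 = 0
u = −5 or u = −9, giving (−5, −21) and (−9, 7).

(−9, 7) and (−5, −21)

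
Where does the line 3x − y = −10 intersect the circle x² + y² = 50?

(−5, −5) and (−1, 7)

Substitute y = 3x + 10:
10x² + 60x + 50 = 0  ⟹  x² + 6x + 5 = 0
x = −1 or x = −5, giving (−1, 7) and (−5, −5).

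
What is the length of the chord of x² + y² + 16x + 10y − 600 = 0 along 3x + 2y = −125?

4√13

Substitute y = (−125 − 3x)/2:
13x² + 754x + 10725 = 0  ⟹  x² + 58x + 825 = 0
x = −25 or x = −33, giving (−25, −25) and (−33, −13).
|(−25, −25) − (−33, −13)| = √((8)² + (−12)²) = 4√13.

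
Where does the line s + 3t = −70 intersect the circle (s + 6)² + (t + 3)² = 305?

Substitute t = (−70 − s)/3:
10s² + 230s + 1300 = 0  ⟹  s² + 23s + 130 = 0
s = −10 or s = −13, giving (−10, −20) and (−13, −19).

(−13, −19) and (−10, −20)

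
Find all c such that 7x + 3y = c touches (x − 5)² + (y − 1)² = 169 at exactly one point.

c = 38 ± 13√58

For a tangent, require d(centre, line) = r = 13.
|7·5 + 3·1 − c| / √58 = 13
|c − (38)| = 13√58.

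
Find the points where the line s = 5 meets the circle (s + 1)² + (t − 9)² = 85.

(5, 2) and (5, 16)

The line gives s = 5. Substituting into the circle:
t² − 18t + 32 = 0
t = 16 or t = 2, giving (5, 16) and (5, 2).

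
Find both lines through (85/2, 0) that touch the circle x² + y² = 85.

2x + 9y = 85 and 2x − 9y = 85

A line y − (0) = m(x − (85/2)) is tangent when its distance from (0, 0) is √85:
[m·(−85/2) − (0)]² = 85(m² + 1)
81m² − 4 = 0, so m = −2/9 or m = 2/9.
Through (85/2, 0) these give 2x + 9y = 85 and 2x − 9y = 85.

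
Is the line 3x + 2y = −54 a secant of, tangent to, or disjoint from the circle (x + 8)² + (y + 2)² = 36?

Centre (−8, −2), r² = 36. Distance² from centre to line = (26)²/13 = 52.
Since d² > r², the line lies outside the circle.

disjoint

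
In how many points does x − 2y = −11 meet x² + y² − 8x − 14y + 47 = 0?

2

Substituting the line into the circle gives 5x² − 38x + 1 = 0.
Discriminant = (−38)² − 4·5·(1) = 1424 > 0.
Two real roots: the line is a secant.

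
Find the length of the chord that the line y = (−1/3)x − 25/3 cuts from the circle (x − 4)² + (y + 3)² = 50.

2√10

Express y = (−25 − x)/3 and substitute into the circle:
10x² − 40x − 50 = 0  ⟹  x² − 4x − 5 = 0
x = 5 or x = −1, giving (5, −10) and (−1, −8).
Chord length = distance between (5, −10) and (−1, −8) = √40 = 2√10.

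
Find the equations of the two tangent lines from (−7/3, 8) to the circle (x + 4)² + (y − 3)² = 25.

3x + 4y = 25 and y = 8

Write the tangent as mx − y + (8 − m·(−7/3)) = 0 and set its distance from the centre to 5:
[m·(−5/3) − (−5)]² = 25(m² + 1)
4m² + 3m = 0, so m = −3/4 or m = 0.
Through (−7/3, 8) these give 3x + 4y = 25 and y = 8.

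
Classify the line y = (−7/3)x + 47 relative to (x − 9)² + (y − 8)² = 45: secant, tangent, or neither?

d² = (7·9 + 3·8 − (141))²/58 = 1458/29; r² = 45.
Since d² > r², the line lies outside the circle.

neither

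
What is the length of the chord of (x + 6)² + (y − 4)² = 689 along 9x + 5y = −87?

The distance from (−6, 4) to the line is 53/√106, and r² = 689.
Half the chord is √(r² − d²) = √(1325/2), so the full chord is 5√106.

5√106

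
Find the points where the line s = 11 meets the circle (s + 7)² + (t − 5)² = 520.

(11, −9) and (11, 19)

The line gives s = 11. Substituting into the circle:
t² − 10t − 171 = 0
t = 19 or t = −9, giving (11, 19) and (11, −9).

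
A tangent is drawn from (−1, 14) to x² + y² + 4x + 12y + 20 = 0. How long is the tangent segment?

With centre O = (−2, −6), |OP|² = 401 and r² = 20.
Power of the point: PT² = |PO|² − r² = 381, so PT = √381.

√381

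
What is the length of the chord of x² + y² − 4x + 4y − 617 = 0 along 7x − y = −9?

The distance from (2, −2) to the line is 25/√50, and r² = 625.
Chord = 2√(r² − d²) = 2·√(1225/2) = 35√2.

35√2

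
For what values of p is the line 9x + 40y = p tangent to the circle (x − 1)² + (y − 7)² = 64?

p = −39 or p = 617

For a tangent, require d(centre, line) = r = 8.
|9·1 + 40·7 − p| / √1681 = 8
|p − (289)| = 8·41, so p = 617 or p = −39.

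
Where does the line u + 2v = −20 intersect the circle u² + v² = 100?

(−8, −6) and (0, −10)

Substitute v = (−20 − u)/2:
5u² + 40u = 0  ⟹  u² + 8u = 0
u = 0 or u = −8, giving (0, −10) and (−8, −6).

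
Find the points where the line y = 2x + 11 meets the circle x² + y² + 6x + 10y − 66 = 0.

From the line, y = 2x + 11. Substituting:
5x² + 70x + 165 = 0  ⟹  x² + 14x + 33 = 0
x = −3 or x = −11, giving (−3, 5) and (−11, −11).

(−11, −11) and (−3, 5)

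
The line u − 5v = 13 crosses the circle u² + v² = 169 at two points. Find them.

From the line, v = (−13 + u)/5. Substituting:
26u² − 26u − 4056 = 0  ⟹  u² − u − 156 = 0
u = 13 or u = −12, giving (13, 0) and (−12, −5).

(−12, −5) and (13, 0)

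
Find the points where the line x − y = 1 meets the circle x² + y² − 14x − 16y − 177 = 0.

(−4, −5) and (20, 19)

From the line, y = x − 1. Substituting:
2x² − 32x − 160 = 0  ⟹  x² − 16x − 80 = 0
x = 20 or x = −4, giving (20, 19) and (−4, −5).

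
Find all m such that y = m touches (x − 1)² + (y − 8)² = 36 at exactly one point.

For a tangent, require d(centre, line) = r = 6.
|0·1 + 1·8 − m| / √1 = 6
|m − (8)| = 6, so m = 14 or m = 2.

m = 2 or m = 14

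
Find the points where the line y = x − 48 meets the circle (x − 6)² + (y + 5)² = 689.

From the line, y = x − 48. Substituting:
2x² − 98x + 1196 = 0  ⟹  x² − 49x + 598 = 0
x = 26 or x = 23, giving (26, −22) and (23, −25).

(23, −25) and (26, −22)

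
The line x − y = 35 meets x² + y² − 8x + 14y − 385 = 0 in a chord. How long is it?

The distance from (4, −7) to the line is 24/√2, and r² = 450.
Half the chord is √(r² − d²) = √(162), so the full chord is 18√2.

18√2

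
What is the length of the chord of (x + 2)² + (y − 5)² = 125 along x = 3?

20

The distance from (−2, 5) to the line is 5, and r² = 125.
Half the chord is √(r² − d²) = √(100), so the full chord is 20.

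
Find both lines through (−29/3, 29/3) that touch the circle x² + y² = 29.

2x + 5y = 29 and 5x + 2y = −29

Let a tangent through (−29/3, 29/3) have slope m. Its distance from (0, 0) must equal √29:
(29/3m − (−29/3))² = 29(m² + 1)
10m² + 29m + 10 = 0, so m = −2/5 or m = −5/2.
With m = −2/5: 2x + 5y = 29. With m = −5/2: 5x + 2y = −29.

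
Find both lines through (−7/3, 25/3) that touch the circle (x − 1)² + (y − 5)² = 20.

Let a tangent through (−7/3, 25/3) have slope m. Its distance from (1, 5) must equal 2√5:
(10/3m − (−10/3))² = 20(m² + 1)
2m² − 5m + 2 = 0, so m = 2 or m = 1/2.
With m = 2: 2x − y = −13. With m = 1/2: x − 2y = −19.

2x − y = −13 and x − 2y = −19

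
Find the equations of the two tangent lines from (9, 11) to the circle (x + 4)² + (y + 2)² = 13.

2x − 3y = −15 and 3x − 2y = 5

Let a tangent through (9, 11) have slope m. Its distance from (−4, −2) must equal √13:
[m·(−13) − (−13)]² = 13(m² + 1)
6m² − 13m + 6 = 0, so m = 2/3 or m = 3/2.
Through (9, 11) these give 2x − 3y = −15 and 3x − 2y = 5.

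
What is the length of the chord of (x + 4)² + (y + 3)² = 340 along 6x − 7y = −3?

Substitute y = (3 + 6x)/7:
85x² + 680x − 15300 = 0  ⟹  x² + 8x − 180 = 0
x = 10 or x = −18, giving (10, 9) and (−18, −15).
|(10, 9) − (−18, −15)| = √((28)² + (24)²) = 4√85.

4√85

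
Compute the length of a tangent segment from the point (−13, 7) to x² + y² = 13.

√205

With centre O = (0, 0), |OP|² = 218 and r² = 13.
By the tangent–radius right angle, tangent length = √(|PO|² − r²) = √205.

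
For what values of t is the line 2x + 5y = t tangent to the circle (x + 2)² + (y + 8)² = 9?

For a tangent, require d(centre, line) = r = 3.
|2·(−2) + 5·(−8) − t| / √29 = 3
|t − (−44)| = 3√29.

t = −44 ± 3√29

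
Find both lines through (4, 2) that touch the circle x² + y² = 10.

x + 3y = 10 and 3x − y = 10

A line y − (2) = m(x − (4)) is tangent when its distance from (0, 0) is √10:
[m·(−4) − (−2)]² = 10(m² + 1)
3m² − 8m − 3 = 0, so m = −1/3 or m = 3.
With m = −1/3: x + 3y = 10. With m = 3: 3x − y = 10.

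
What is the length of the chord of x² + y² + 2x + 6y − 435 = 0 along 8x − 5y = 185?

From the line, y = (−185 + 8x)/5. Substituting:
89x² − 2670x + 17800 = 0  ⟹  x² − 30x + 200 = 0
x = 20 or x = 10, giving (20, −5) and (10, −21).
|(20, −5) − (10, −21)| = √((10)² + (16)²) = 2√89.

2√89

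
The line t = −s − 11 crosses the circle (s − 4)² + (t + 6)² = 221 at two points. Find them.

(−10, −1) and (9, −20)

Substitute t = −s − 11:
2s² + 2s − 180 = 0  ⟹  s² + s − 90 = 0
s = 9 or s = −10, giving (9, −20) and (−10, −1).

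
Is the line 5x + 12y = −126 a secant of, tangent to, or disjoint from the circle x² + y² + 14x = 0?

tangent

d² = (5·(−7) + 12·0 − (−126))²/169 = 49; r² = 49.
Since d² = r², the line is tangent.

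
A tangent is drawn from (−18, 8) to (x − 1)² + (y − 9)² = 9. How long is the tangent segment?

Centre (1, 9), r² = 9. |PO|² = (−19)² + (−1)² = 362.
By the tangent–radius right angle, tangent length = √(|PO|² − r²) = √353.

√353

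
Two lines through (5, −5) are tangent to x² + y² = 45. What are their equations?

A line y − (−5) = m(x − (5)) is tangent when its distance from (0, 0) is 3√5:
(−5m − (5))² = 45(m² + 1)
2m² − 5m + 2 = 0, so m = 1/2 or m = 2.
Through (5, −5) these give x − 2y = 15 and 2x − y = 15.

x − 2y = 15 and 2x − y = 15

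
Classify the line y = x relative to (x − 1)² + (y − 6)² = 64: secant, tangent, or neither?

Substituting the line into the circle gives 2x² − 14x − 27 = 0.
Δ = 196 − (−216) = 412.
Two real roots: the line is a secant.

secant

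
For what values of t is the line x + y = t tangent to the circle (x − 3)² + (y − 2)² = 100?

For a tangent, require d(centre, line) = r = 10.
|1·3 + 1·2 − t| / √2 = 10
|t − (5)| = 10√2.

t = 5 ± 10√2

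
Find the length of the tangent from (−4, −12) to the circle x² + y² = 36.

2√31

Centre (0, 0), r² = 36. |PO|² = (−4)² + (−12)² = 160.
By the tangent–radius right angle, tangent length = √(|PO|² − r²) = √124 = 2√31.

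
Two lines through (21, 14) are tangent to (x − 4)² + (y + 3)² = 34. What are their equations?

3x − 5y = −7 and 5x − 3y = 63

Write the tangent as mx − y + (14 − m·(21)) = 0 and set its distance from the centre to √34:
(−17m − (−17))² = 34(m² + 1)
15m² − 34m + 15 = 0, so m = 3/5 or m = 5/3.
With m = 3/5: 3x − 5y = −7. With m = 5/3: 5x − 3y = 63.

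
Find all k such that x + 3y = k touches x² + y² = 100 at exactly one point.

k = ±10√10

Tangency holds when the distance from the centre (0, 0) to the line equals the radius 10:
|1·0 + 3·0 − k| / √10 = 10
|k| = 10√10.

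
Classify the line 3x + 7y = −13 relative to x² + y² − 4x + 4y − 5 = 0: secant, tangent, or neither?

secant

Substituting the line into the circle gives 58x² − 202x − 440 = 0.
Discriminant = (−202)² − 4·58·(−440) = 142884 > 0.
Two real roots: the line is a secant.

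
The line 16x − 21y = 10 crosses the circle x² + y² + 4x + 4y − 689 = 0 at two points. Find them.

(−23, −18) and (19, 14)

Express y = (−10 + 16x)/21 and substitute into the circle:
697x² + 2788x − 304589 = 0  ⟹  x² + 4x − 437 = 0
x = 19 or x = −23, giving (19, 14) and (−23, −18).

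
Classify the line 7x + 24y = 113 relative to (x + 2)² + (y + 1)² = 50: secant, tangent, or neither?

secant

Substituting the line into the circle gives 625x² + 386x − 7727 = 0.
Δ = 148996 − (−19317500) = 19466496.
Two real roots: the line is a secant.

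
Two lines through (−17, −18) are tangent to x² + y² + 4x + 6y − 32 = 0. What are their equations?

Write the tangent as mx − y + (−18 − m·(−17)) = 0 and set its distance from the centre to 3√5:
(15m − (15))² = 45(m² + 1)
2m² − 5m + 2 = 0, so m = 1/2 or m = 2.
With m = 1/2: x − 2y = 19. With m = 2: 2x − y = −16.

x − 2y = 19 and 2x − y = −16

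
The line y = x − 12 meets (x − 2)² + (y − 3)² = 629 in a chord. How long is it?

From the line, y = x − 12. Substituting:
2x² − 34x − 400 = 0  ⟹  x² − 17x − 200 = 0
x = 25 or x = −8, giving (25, 13) and (−8, −20).
|(25, 13) − (−8, −20)| = √((33)² + (33)²) = 33√2.

33√2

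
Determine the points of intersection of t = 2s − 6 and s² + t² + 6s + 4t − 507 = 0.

Substitute t = 2s − 6:
5s² − 10s − 495 = 0  ⟹  s² − 2s − 99 = 0
s = 11 or s = −9, giving (11, 16) and (−9, −24).

(−9, −24) and (11, 16)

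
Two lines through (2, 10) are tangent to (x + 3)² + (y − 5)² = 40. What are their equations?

Let a tangent through (2, 10) have slope m. Its distance from (−3, 5) must equal 2√10:
[m·(−5) − (−5)]² = 40(m² + 1)
3m² + 10m + 3 = 0, so m = −3 or m = −1/3.
With m = −3: 3x + y = 16. With m = −1/3: x + 3y = 32.

3x + y = 16 and x + 3y = 32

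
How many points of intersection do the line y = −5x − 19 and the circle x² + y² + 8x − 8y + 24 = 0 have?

2

Substituting the line into the circle gives 26x² + 238x + 537 = 0.
Δ = 56644 − 55848 = 796.
Two real roots: the line is a secant.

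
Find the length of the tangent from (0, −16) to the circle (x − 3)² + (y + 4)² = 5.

The centre is (3, −4) and r = √5. The square of the distance from P to the centre is 9 + 144 = 153.
The tangent meets the radius at right angles, so tangent² = |PO|² − r² = 153 − 5 = 148.

2√37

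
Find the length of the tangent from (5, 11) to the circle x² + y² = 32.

With centre O = (0, 0), |OP|² = 146 and r² = 32.
By the tangent–radius right angle, tangent length = √(|PO|² − r²) = √114.

√114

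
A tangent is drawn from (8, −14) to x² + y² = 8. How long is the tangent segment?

6√7

Centre (0, 0), r² = 8. |PO|² = (8)² + (−14)² = 260.
The tangent meets the radius at right angles, so tangent² = |PO|² − r² = 260 − 8 = 252.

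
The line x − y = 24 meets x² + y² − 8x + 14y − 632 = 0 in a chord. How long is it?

35√2

From the line, y = x − 24. Substituting:
2x² − 42x − 392 = 0  ⟹  x² − 21x − 196 = 0
x = 28 or x = −7, giving (28, 4) and (−7, −31).
Chord length = distance between (28, 4) and (−7, −31) = √2450 = 35√2.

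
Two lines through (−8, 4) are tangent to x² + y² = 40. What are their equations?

Let a tangent through (−8, 4) have slope m. Its distance from (0, 0) must equal 2√10:
[m·(8) − (−4)]² = 40(m² + 1)
3m² + 8m − 3 = 0, so m = −3 or m = 1/3.
With m = −3: 3x + y = −20. With m = 1/3: x − 3y = −20.

3x + y = −20 and x − 3y = −20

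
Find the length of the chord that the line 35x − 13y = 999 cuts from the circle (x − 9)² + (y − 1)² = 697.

√1394

Centre (9, 1), r² = 697. Perpendicular distance d from centre to line = |−697| / √1394 = 697/√1394.
Half the chord is √(r² − d²) = √(697/2), so the full chord is √1394.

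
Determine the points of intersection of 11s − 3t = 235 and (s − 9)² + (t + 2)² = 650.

(14, −27) and (26, 17)

From the line, t = (−235 + 11s)/3. Substituting:
130s² − 5200s + 47320 = 0  ⟹  s² − 40s + 364 = 0
s = 26 or s = 14, giving (26, 17) and (14, −27).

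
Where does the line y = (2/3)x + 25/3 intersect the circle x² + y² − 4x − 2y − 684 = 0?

From the line, y = (25 + 2x)/3. Substituting:
13x² + 52x − 5681 = 0  ⟹  x² + 4x − 437 = 0
x = 19 or x = −23, giving (19, 21) and (−23, −7).

(−23, −7) and (19, 21)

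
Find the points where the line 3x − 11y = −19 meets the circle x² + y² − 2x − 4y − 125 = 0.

Substitute y = (19 + 3x)/11:
130x² − 260x − 15600 = 0  ⟹  x² − 2x − 120 = 0
x = 12 or x = −10, giving (12, 5) and (−10, −1).

(−10, −1) and (12, 5)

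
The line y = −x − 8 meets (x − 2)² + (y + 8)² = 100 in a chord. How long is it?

Centre (2, −8), r² = 100. Perpendicular distance d from centre to line = |2| / √2 = 2/√2.
Chord = 2√(r² − d²) = 2·√(98) = 14√2.

14√2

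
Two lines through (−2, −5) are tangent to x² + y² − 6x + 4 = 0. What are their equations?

A line y − (−5) = m(x − (−2)) is tangent when its distance from (3, 0) is √5:
[m·(5) − (5)]² = 5(m² + 1)
2m² − 5m + 2 = 0, so m = 2 or m = 1/2.
With m = 2: 2x − y = 1. With m = 1/2: x − 2y = 8.

2x − y = 1 and x − 2y = 8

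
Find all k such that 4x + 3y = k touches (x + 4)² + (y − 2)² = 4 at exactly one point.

k = −20 or k = 0

For a tangent, require d(centre, line) = r = 2.
|4·(−4) + 3·2 − k| / √25 = 2
|k − (−10)| = 2·5, so k = 0 or k = −20.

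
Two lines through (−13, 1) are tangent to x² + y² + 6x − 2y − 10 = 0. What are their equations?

A line y − (1) = m(x − (−13)) is tangent when its distance from (−3, 1) is 2√5:
(10m − (0))² = 20(m² + 1)
4m² − 1 = 0, so m = −1/2 or m = 1/2.
With m = −1/2: x + 2y = −11. With m = 1/2: x − 2y = −15.

x + 2y = −11 and x − 2y = −15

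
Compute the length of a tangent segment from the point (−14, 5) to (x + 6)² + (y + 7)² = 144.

8

With centre O = (−6, −7), |OP|² = 208 and r² = 144.
By the tangent–radius right angle, tangent length = √(|PO|² − r²) = √64 = 8.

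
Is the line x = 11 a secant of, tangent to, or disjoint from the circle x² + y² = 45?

disjoint

d² = (1·0 + 0·0 − (11))² = 121; r² = 45.
Since d² > r², the line lies outside the circle.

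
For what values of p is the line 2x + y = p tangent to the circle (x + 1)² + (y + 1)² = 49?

The line touches the circle iff its distance from (−1, −1) is 7:
|2·(−1) + 1·(−1) − p| / √5 = 7
|p − (−3)| = 7√5.

p = −3 ± 7√5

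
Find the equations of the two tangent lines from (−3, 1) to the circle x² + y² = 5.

Write the tangent as mx − y + (1 − m·(−3)) = 0 and set its distance from the centre to √5:
(3m − (−1))² = 5(m² + 1)
2m² + 3m − 2 = 0, so m = 1/2 or m = −2.
Through (−3, 1) these give x − 2y = −5 and 2x + y = −5.

x − 2y = −5 and 2x + y = −5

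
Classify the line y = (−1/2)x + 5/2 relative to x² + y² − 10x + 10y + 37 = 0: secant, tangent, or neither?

d² = (1·5 + 2·(−5) − (5))²/5 = 20; r² = 13.
Since d² > r², the line lies outside the circle.

neither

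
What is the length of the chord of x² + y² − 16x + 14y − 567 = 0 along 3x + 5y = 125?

Substitute y = (125 − 3x)/5:
34x² − 1360x + 10200 = 0  ⟹  x² − 40x + 300 = 0
x = 30 or x = 10, giving (30, 7) and (10, 19).
Chord length = distance between (30, 7) and (10, 19) = √544 = 4√34.

4√34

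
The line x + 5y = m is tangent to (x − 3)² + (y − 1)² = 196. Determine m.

m = 8 ± 14√26

The line touches the circle iff its distance from (3, 1) is 14:
|1·3 + 5·1 − m| / √26 = 14
|m − (8)| = 14√26.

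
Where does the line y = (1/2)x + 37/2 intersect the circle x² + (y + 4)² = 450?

From the line, y = (37 + x)/2. Substituting:
5x² + 90x + 225 = 0  ⟹  x² + 18x + 45 = 0
x = −3 or x = −15, giving (−3, 17) and (−15, 11).

(−15, 11) and (−3, 17)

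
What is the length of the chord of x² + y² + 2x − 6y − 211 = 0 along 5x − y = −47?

Express y = 5x + 47 and substitute into the circle:
26x² + 442x + 1716 = 0  ⟹  x² + 17x + 66 = 0
x = −6 or x = −11, giving (−6, 17) and (−11, −8).
|(−6, 17) − (−11, −8)| = √((5)² + (25)²) = 5√26.

5√26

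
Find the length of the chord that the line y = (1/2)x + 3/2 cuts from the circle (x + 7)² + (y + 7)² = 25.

Centre (−7, −7), r² = 25. Perpendicular distance d from centre to line = |10| / √5 = 10/√5.
Half the chord is √(r² − d²) = √(5), so the full chord is 2√5.

2√5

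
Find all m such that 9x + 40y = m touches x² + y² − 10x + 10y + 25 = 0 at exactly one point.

m = −360 or m = 50

Tangency holds when the distance from the centre (5, −5) to the line equals the radius 5:
|9·5 + 40·(−5) − m| / √1681 = 5
|m − (−155)| = 5·41, so m = 50 or m = −360.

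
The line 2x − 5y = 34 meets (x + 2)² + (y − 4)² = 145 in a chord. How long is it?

Express y = (−34 + 2x)/5 and substitute into the circle:
29x² − 116x − 609 = 0  ⟹  x² − 4x − 21 = 0
x = 7 or x = −3, giving (7, −4) and (−3, −8).
|(7, −4) − (−3, −8)| = √((10)² + (4)²) = 2√29.

2√29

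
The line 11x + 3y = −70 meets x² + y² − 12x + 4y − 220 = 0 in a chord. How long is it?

From the line, y = (−70 − 11x)/3. Substituting:
130x² + 1300x + 2080 = 0  ⟹  x² + 10x + 16 = 0
x = −2 or x = −8, giving (−2, −16) and (−8, 6).
|(−2, −16) − (−8, 6)| = √((6)² + (−22)²) = 2√130.

2√130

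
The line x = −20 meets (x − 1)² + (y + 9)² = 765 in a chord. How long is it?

The distance from (1, −9) to the line is 21, and r² = 765.
Half the chord is √(r² − d²) = √(324), so the full chord is 36.

36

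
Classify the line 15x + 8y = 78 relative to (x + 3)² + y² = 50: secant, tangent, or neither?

d² = (15·(−3) + 8·0 − (78))²/289 = 15129/289; r² = 50.
Since d² > r², the line lies outside the circle.

neither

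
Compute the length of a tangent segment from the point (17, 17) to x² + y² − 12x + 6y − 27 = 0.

With centre O = (6, −3), |OP|² = 521 and r² = 72.
The tangent meets the radius at right angles, so tangent² = |PO|² − r² = 521 − 72 = 449.

√449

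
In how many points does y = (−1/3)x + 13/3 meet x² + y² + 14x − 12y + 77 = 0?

Substituting the line into the circle gives 10x² + 136x + 394 = 0.
Discriminant = (136)² − 4·10·(394) = 2736 > 0.
Two real roots: the line is a secant.

2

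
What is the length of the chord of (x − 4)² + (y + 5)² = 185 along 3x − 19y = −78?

√370

Express y = (78 + 3x)/19 and substitute into the circle:
370x² − 1850x − 31080 = 0  ⟹  x² − 5x − 84 = 0
x = 12 or x = −7, giving (12, 6) and (−7, 3).
Chord length = distance between (12, 6) and (−7, 3) = √370 = √370.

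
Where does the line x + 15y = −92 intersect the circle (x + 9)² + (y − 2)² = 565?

(−32, −4) and (13, −7)

From the line, y = (−92 − x)/15. Substituting:
226x² + 4294x − 94016 = 0  ⟹  x² + 19x − 416 = 0
x = 13 or x = −32, giving (13, −7) and (−32, −4).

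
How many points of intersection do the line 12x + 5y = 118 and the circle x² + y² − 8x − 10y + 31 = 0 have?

0

Substituting the line into the circle gives 169x² − 2432x + 8799 = 0.
Discriminant = (−2432)² − 4·169·(8799) = −33500 < 0.
No real roots: the line does not meet the circle.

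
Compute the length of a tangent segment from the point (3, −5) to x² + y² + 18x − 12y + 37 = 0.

√185

The centre is (−9, 6) and r = 4√5. The square of the distance from P to the centre is 144 + 121 = 265.
By the tangent–radius right angle, tangent length = √(|PO|² − r²) = √185.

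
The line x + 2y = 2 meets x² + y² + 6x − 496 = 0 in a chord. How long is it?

20√5

From the line, y = (2 − x)/2. Substituting:
5x² + 20x − 1980 = 0  ⟹  x² + 4x − 396 = 0
x = 18 or x = −22, giving (18, −8) and (−22, 12).
Chord length = distance between (18, −8) and (−22, 12) = √2000 = 20√5.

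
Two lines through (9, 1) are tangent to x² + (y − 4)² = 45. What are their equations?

x − 2y = 7 and 2x + y = 19

A line y − (1) = m(x − (9)) is tangent when its distance from (0, 4) is 3√5:
[m·(−9) − (3)]² = 45(m² + 1)
2m² + 3m − 2 = 0, so m = 1/2 or m = −2.
With m = 1/2: x − 2y = 7. With m = −2: 2x + y = 19.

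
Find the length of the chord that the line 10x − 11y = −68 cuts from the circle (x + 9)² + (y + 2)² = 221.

2√221

Centre (−9, −2), r² = 221. Perpendicular distance d from centre to line = |0| / √221 = 0/√221.
Chord = 2√(r² − d²) = 2·√(221) = 2√221.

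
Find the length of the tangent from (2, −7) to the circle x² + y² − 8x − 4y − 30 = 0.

The centre is (4, 2) and r = 5√2. The square of the distance from P to the centre is 4 + 81 = 85.
By the tangent–radius right angle, tangent length = √(|PO|² − r²) = √35.

√35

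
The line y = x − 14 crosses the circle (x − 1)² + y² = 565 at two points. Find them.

(−8, −22) and (23, 9)

Express y = x − 14 and substitute into the circle:
2x² − 30x − 368 = 0  ⟹  x² − 15x − 184 = 0
x = 23 or x = −8, giving (23, 9) and (−8, −22).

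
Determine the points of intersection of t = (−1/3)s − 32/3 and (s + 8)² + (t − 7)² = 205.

(−14, −6) and (−11, −7)

Substitute t = (−32 − s)/3:
10s² + 250s + 1540 = 0  ⟹  s² + 25s + 154 = 0
s = −11 or s = −14, giving (−11, −7) and (−14, −6).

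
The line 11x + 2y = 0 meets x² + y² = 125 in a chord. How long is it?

10√5

The distance from (0, 0) to the line is 0/√125, and r² = 125.
Half the chord is √(r² − d²) = √(125), so the full chord is 10√5.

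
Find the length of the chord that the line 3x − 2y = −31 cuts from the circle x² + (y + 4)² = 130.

2√13

Substitute y = (31 + 3x)/2:
13x² + 234x + 1001 = 0  ⟹  x² + 18x + 77 = 0
x = −7 or x = −11, giving (−7, 5) and (−11, −1).
Chord length = distance between (−7, 5) and (−11, −1) = √52 = 2√13.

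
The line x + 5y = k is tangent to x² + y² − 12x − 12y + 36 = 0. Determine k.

Tangency holds when the distance from the centre (6, 6) to the line equals the radius 6:
|1·6 + 5·6 − k| / √26 = 6
|k − (36)| = 6√26.

k = 36 ± 6√26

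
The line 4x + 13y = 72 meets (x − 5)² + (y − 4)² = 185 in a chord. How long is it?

From the line, y = (72 − 4x)/13. Substituting:
185x² − 1850x − 26640 = 0  ⟹  x² − 10x − 144 = 0
x = 18 or x = −8, giving (18, 0) and (−8, 8).
Chord length = distance between (18, 0) and (−8, 8) = √740 = 2√185.

2√185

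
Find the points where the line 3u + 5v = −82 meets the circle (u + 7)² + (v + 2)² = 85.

Express v = (−82 − 3u)/5 and substitute into the circle:
34u² + 782u + 4284 = 0  ⟹  u² + 23u + 126 = 0
u = −9 or u = −14, giving (−9, −11) and (−14, −8).

(−14, −8) and (−9, −11)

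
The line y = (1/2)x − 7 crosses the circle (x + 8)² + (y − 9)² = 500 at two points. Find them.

(−12, −13) and (12, −1)

Substitute y = (−14 + x)/2:
5x² − 720 = 0  ⟹  x² − 144 = 0
x = 12 or x = −12, giving (12, −1) and (−12, −13).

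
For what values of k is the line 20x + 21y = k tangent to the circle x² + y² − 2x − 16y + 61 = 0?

The line touches the circle iff its distance from (1, 8) is 2:
|20·1 + 21·8 − k| / √841 = 2
|k − (188)| = 2·29, so k = 246 or k = 130.

k = 130 or k = 246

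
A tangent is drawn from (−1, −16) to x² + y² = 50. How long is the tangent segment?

3√23

The centre is (0, 0) and r = 5√2. The square of the distance from P to the centre is 1 + 256 = 257.
By the tangent–radius right angle, tangent length = √(|PO|² − r²) = √207 = 3√23.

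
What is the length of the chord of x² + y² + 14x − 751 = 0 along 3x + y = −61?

Centre (−7, 0), r² = 800. Perpendicular distance d from centre to line = |40| / √10 = 40/√10.
Half the chord is √(r² − d²) = √(640), so the full chord is 16√10.

16√10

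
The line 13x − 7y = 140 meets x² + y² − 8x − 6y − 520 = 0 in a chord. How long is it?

3√218

Express y = (−140 + 13x)/7 and substitute into the circle:
218x² − 4578x = 0  ⟹  x² − 21x = 0
x = 21 or x = 0, giving (21, 19) and (0, −20).
Chord length = distance between (21, 19) and (0, −20) = √1962 = 3√218.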